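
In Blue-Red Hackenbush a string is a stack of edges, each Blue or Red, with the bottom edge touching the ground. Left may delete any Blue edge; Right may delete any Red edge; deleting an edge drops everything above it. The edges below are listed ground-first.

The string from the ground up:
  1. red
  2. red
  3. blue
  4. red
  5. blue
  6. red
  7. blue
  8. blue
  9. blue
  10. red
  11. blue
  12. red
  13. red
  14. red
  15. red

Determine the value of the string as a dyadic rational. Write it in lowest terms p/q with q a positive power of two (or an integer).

Build g(s[:k]) for k = 1..15, string s = red red blue red blue red blue blue blue red blue red red red red.
1 of 15 · r · max L −∞ · min R 0 → -1
2 of 15 · rr · max L −∞ · min R -1 → -2
3 of 15 · rrb · max L -2 · min R -1 → -3/2
4 of 15 · rrbr · max L -2 · min R -3/2 → -7/4
5 of 15 · rrbrb · max L -7/4 · min R -3/2 → -13/8
6 of 15 · rrbrbr · max L -7/4 · min R -13/8 → -27/16
7 of 15 · rrbrbrb · max L -27/16 · min R -13/8 → -53/32
8 of 15 · rrbrbrbb · max L -53/32 · min R -13/8 → -105/64
9 of 15 · rrbrbrbbb · max L -105/64 · min R -13/8 → -209/128
10 of 15 · rrbrbrbbbr · max L -105/64 · min R -209/128 → -419/256
11 of 15 · rrbrbrbbbrb · max L -419/256 · min R -209/128 → -837/512
12 of 15 · rrbrbrbbbrbr · max L -419/256 · min R -837/512 → -1675/1024
13 of 15 · rrbrbrbbbrbrr · max L -419/256 · min R -1675/1024 → -3351/2048
14 of 15 · rrbrbrbbbrbrrr · max L -419/256 · min R -3351/2048 → -6703/4096
15 of 15 · rrbrbrbbbrbrrrr · max L -419/256 · min R -6703/4096 → -13407/8192

-13407/8192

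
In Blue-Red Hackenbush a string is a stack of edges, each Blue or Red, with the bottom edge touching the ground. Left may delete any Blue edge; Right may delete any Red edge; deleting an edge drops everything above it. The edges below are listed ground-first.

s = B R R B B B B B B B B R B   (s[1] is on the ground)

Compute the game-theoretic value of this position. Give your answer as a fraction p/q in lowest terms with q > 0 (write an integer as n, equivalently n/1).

Build G(s[:k]) for k = 1..13, string s = B R R B B B B B B B B R B.
step 1: add B to get B; options L={ 0 } R={ ∅ } = 1
step 2: add R to get BR; options L={ 0 } R={ 1 } = 1/2
step 3: add R to get BRR; options L={ 0 } R={ 1/2; 1 } = 1/4
step 4: add B to get BRRB; options L={ 0; 1/4 } R={ 1/2; 1 } = 3/8
step 5: add B to get BRRBB; options L={ 0; 1/4; 3/8 } R={ 1/2; 1 } = 7/16
step 6: add B to get BRRBBB; options L={ 0; 1/4; 3/8; 7/16 } R={ 1/2; 1 } = 15/32
step 7: add B to get BRRBBBB; options L={ 0; 1/4; 3/8; 7/16; 15/32 } R={ 1/2; 1 } = 31/64
step 8: add B to get BRRBBBBB; options L={ 0; 1/4; 3/8; 7/16; 15/32; 31/64 } R={ 1/2; 1 } = 63/128
step 9: add B to get BRRBBBBBB; options L={ 0; 1/4; 3/8; 7/16; 15/32; 31/64; 63/128 } R={ 1/2; 1 } = 127/256
step 10: add B to get BRRBBBBBBB; options L={ 0; 1/4; 3/8; 7/16; 15/32; 31/64; 63/128; 127/256 } R={ 1/2; 1 } = 255/512
step 11: add B to get BRRBBBBBBBB; options L={ 0; 1/4; 3/8; 7/16; 15/32; 31/64; 63/128; 127/256; 255/512 } R={ 1/2; 1 } = 511/1024
step 12: add R to get BRRBBBBBBBBR; options L={ 0; 1/4; 3/8; 7/16; 15/32; 31/64; 63/128; 127/256; 255/512 } R={ 511/1024; 1/2; 1 } = 1021/2048
step 13: add B to get BRRBBBBBBBBRB; options L={ 0; 1/4; 3/8; 7/16; 15/32; 31/64; 63/128; 127/256; 255/512; 1021/2048 } R={ 511/1024; 1/2; 1 } = 2043/4096

2043/4096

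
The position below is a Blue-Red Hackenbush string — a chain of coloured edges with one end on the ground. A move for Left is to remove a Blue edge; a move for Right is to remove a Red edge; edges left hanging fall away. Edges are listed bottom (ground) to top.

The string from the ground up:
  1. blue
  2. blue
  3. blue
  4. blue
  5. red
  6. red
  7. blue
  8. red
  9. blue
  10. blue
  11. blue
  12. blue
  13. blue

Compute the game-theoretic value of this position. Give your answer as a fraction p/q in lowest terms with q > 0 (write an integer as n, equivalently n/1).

Build v(s[:k]) for k = 1..13, string s = blue blue blue blue red red blue red blue blue blue blue blue.
v_1 [b]  L=[0]  R=[]  => 1
v_2 [bb]  L=[0; 1]  R=[]  => 2
v_3 [bbb]  L=[0; 1; 2]  R=[]  => 3
v_4 [bbbb]  L=[0; 1; 2; 3]  R=[]  => 4
v_5 [bbbbr]  L=[0; 1; 2; 3]  R=[4]  => 7/2
v_6 [bbbbrr]  L=[0; 1; 2; 3]  R=[7/2; 4]  => 13/4
v_7 [bbbbrrb]  L=[0; 1; 2; 3; 13/4]  R=[7/2; 4]  => 27/8
v_8 [bbbbrrbr]  L=[0; 1; 2; 3; 13/4]  R=[27/8; 7/2; 4]  => 53/16
v_9 [bbbbrrbrb]  L=[0; 1; 2; 3; 13/4; 53/16]  R=[27/8; 7/2; 4]  => 107/32
v_10 [bbbbrrbrbb]  L=[0; 1; 2; 3; 13/4; 53/16; 107/32]  R=[27/8; 7/2; 4]  => 215/64
v_11 [bbbbrrbrbbb]  L=[0; 1; 2; 3; 13/4; 53/16; 107/32; 215/64]  R=[27/8; 7/2; 4]  => 431/128
v_12 [bbbbrrbrbbbb]  L=[0; 1; 2; 3; 13/4; 53/16; 107/32; 215/64; 431/128]  R=[27/8; 7/2; 4]  => 863/256
v_13 [bbbbrrbrbbbbb]  L=[0; 1; 2; 3; 13/4; 53/16; 107/32; 215/64; 431/128; 863/256]  R=[27/8; 7/2; 4]  => 1727/512

1727/512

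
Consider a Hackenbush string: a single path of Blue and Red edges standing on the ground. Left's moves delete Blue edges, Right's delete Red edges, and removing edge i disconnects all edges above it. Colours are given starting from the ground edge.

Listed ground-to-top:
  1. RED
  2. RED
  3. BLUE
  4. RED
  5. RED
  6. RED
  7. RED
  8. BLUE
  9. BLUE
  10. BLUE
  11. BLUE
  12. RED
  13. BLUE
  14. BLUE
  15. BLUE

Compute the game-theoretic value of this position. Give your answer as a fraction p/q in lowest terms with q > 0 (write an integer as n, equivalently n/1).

-15889/8192

val_1 [R]  L=[·]  R=[0]  — -1
val_2 [RR]  L=[·]  R=[-1; 0]  — -2
val_3 [RRB]  L=[-2]  R=[-1; 0]  — -3/2
val_4 [RRBR]  L=[-2]  R=[-3/2; -1; 0]  — -7/4
val_5 [RRBRR]  L=[-2]  R=[-7/4; -3/2; -1; 0]  — -15/8
val_6 [RRBRRR]  L=[-2]  R=[-15/8; -7/4; -3/2; -1; 0]  — -31/16
val_7 [RRBRRRR]  L=[-2]  R=[-31/16; -15/8; -7/4; -3/2; -1; 0]  — -63/32
val_8 [RRBRRRRB]  L=[-2; -63/32]  R=[-31/16; -15/8; -7/4; -3/2; -1; 0]  — -125/64
val_9 [RRBRRRRBB]  L=[-2; -63/32; -125/64]  R=[-31/16; -15/8; -7/4; -3/2; -1; 0]  — -249/128
val_10 [RRBRRRRBBB]  L=[-2; -63/32; -125/64; -249/128]  R=[-31/16; -15/8; -7/4; -3/2; -1; 0]  — -497/256
val_11 [RRBRRRRBBBB]  L=[-2; -63/32; -125/64; -249/128; -497/256]  R=[-31/16; -15/8; -7/4; -3/2; -1; 0]  — -993/512
val_12 [RRBRRRRBBBBR]  L=[-2; -63/32; -125/64; -249/128; -497/256]  R=[-993/512; -31/16; -15/8; -7/4; -3/2; -1; 0]  — -1987/1024
val_13 [RRBRRRRBBBBRB]  L=[-2; -63/32; -125/64; -249/128; -497/256; -1987/1024]  R=[-993/512; -31/16; -15/8; -7/4; -3/2; -1; 0]  — -3973/2048
val_14 [RRBRRRRBBBBRBB]  L=[-2; -63/32; -125/64; -249/128; -497/256; -1987/1024; -3973/2048]  R=[-993/512; -31/16; -15/8; -7/4; -3/2; -1; 0]  — -7945/4096
val_15 [RRBRRRRBBBBRBBB]  L=[-2; -63/32; -125/64; -249/128; -497/256; -1987/1024; -3973/2048; -7945/4096]  R=[-993/512; -31/16; -15/8; -7/4; -3/2; -1; 0]  — -15889/8192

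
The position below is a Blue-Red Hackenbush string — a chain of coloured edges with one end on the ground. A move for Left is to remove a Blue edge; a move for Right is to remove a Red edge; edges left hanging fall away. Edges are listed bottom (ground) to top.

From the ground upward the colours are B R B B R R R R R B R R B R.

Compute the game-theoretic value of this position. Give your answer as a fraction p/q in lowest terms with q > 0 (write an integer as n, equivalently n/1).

Build g(s[:k]) for k = 1..14, string s = B R B B R R R R R B R R B R.
g_1 [B]  L=[0]  R=[·]  gives 1
g_2 [BR]  L=[0]  R=[1]  gives 1/2
g_3 [BRB]  L=[0 1/2]  R=[1]  gives 3/4
g_4 [BRBB]  L=[0 1/2 3/4]  R=[1]  gives 7/8
g_5 [BRBBR]  L=[0 1/2 3/4]  R=[7/8 1]  gives 13/16
g_6 [BRBBRR]  L=[0 1/2 3/4]  R=[13/16 7/8 1]  gives 25/32
g_7 [BRBBRRR]  L=[0 1/2 3/4]  R=[25/32 13/16 7/8 1]  gives 49/64
g_8 [BRBBRRRR]  L=[0 1/2 3/4]  R=[49/64 25/32 13/16 7/8 1]  gives 97/128
g_9 [BRBBRRRRR]  L=[0 1/2 3/4]  R=[97/128 49/64 25/32 13/16 7/8 1]  gives 193/256
g_10 [BRBBRRRRRB]  L=[0 1/2 3/4 193/256]  R=[97/128 49/64 25/32 13/16 7/8 1]  gives 387/512
g_11 [BRBBRRRRRBR]  L=[0 1/2 3/4 193/256]  R=[387/512 97/128 49/64 25/32 13/16 7/8 1]  gives 773/1024
g_12 [BRBBRRRRRBRR]  L=[0 1/2 3/4 193/256]  R=[773/1024 387/512 97/128 49/64 25/32 13/16 7/8 1]  gives 1545/2048
g_13 [BRBBRRRRRBRRB]  L=[0 1/2 3/4 193/256 1545/2048]  R=[773/1024 387/512 97/128 49/64 25/32 13/16 7/8 1]  gives 3091/4096
g_14 [BRBBRRRRRBRRBR]  L=[0 1/2 3/4 193/256 1545/2048]  R=[3091/4096 773/1024 387/512 97/128 49/64 25/32 13/16 7/8 1]  gives 6181/8192

6181/8192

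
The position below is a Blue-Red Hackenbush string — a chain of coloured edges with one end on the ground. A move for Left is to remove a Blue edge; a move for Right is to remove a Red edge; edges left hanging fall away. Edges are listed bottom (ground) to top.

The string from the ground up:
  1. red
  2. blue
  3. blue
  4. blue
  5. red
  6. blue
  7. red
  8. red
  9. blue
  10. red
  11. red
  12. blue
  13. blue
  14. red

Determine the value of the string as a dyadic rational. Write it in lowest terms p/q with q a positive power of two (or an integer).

-1459/8192

edge 1 of 14 (red): { ∅ | 0 } = -1
edge 2 of 14 (blue): { -1 | 0 } = -1/2
edge 3 of 14 (blue): { -1,-1/2 | 0 } = -1/4
edge 4 of 14 (blue): { -1,-1/2,-1/4 | 0 } = -1/8
edge 5 of 14 (red): { -1,-1/2,-1/4 | -1/8,0 } = -3/16
edge 6 of 14 (blue): { -1,-1/2,-1/4,-3/16 | -1/8,0 } = -5/32
edge 7 of 14 (red): { -1,-1/2,-1/4,-3/16 | -5/32,-1/8,0 } = -11/64
edge 8 of 14 (red): { -1,-1/2,-1/4,-3/16 | -11/64,-5/32,-1/8,0 } = -23/128
edge 9 of 14 (blue): { -1,-1/2,-1/4,-3/16,-23/128 | -11/64,-5/32,-1/8,0 } = -45/256
edge 10 of 14 (red): { -1,-1/2,-1/4,-3/16,-23/128 | -45/256,-11/64,-5/32,-1/8,0 } = -91/512
edge 11 of 14 (red): { -1,-1/2,-1/4,-3/16,-23/128 | -91/512,-45/256,-11/64,-5/32,-1/8,0 } = -183/1024
edge 12 of 14 (blue): { -1,-1/2,-1/4,-3/16,-23/128,-183/1024 | -91/512,-45/256,-11/64,-5/32,-1/8,0 } = -365/2048
edge 13 of 14 (blue): { -1,-1/2,-1/4,-3/16,-23/128,-183/1024,-365/2048 | -91/512,-45/256,-11/64,-5/32,-1/8,0 } = -729/4096
edge 14 of 14 (red): { -1,-1/2,-1/4,-3/16,-23/128,-183/1024,-365/2048 | -729/4096,-91/512,-45/256,-11/64,-5/32,-1/8,0 } = -1459/8192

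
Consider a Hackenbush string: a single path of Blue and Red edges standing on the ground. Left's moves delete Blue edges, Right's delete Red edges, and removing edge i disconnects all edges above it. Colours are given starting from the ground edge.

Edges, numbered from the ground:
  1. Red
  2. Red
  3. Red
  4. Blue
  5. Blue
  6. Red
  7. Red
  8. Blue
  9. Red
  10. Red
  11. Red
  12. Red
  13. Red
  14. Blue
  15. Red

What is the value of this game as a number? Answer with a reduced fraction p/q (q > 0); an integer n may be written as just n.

Prefix values for Red Red Red Blue Blue Red Red Blue Red Red Red Red Red Blue Red via {L|R} + simplicity:
1 of 15 · R · max L −∞ · min R 0 gives -1
2 of 15 · RR · max L −∞ · min R -1 gives -2
3 of 15 · RRR · max L −∞ · min R -2 gives -3
4 of 15 · RRRB · max L -3 · min R -2 gives -5/2
5 of 15 · RRRBB · max L -5/2 · min R -2 gives -9/4
6 of 15 · RRRBBR · max L -5/2 · min R -9/4 gives -19/8
7 of 15 · RRRBBRR · max L -5/2 · min R -19/8 gives -39/16
8 of 15 · RRRBBRRB · max L -39/16 · min R -19/8 gives -77/32
9 of 15 · RRRBBRRBR · max L -39/16 · min R -77/32 gives -155/64
10 of 15 · RRRBBRRBRR · max L -39/16 · min R -155/64 gives -311/128
11 of 15 · RRRBBRRBRRR · max L -39/16 · min R -311/128 gives -623/256
12 of 15 · RRRBBRRBRRRR · max L -39/16 · min R -623/256 gives -1247/512
13 of 15 · RRRBBRRBRRRRR · max L -39/16 · min R -1247/512 gives -2495/1024
14 of 15 · RRRBBRRBRRRRRB · max L -2495/1024 · min R -1247/512 gives -4989/2048
15 of 15 · RRRBBRRBRRRRRBR · max L -2495/1024 · min R -4989/2048 gives -9979/4096

-9979/4096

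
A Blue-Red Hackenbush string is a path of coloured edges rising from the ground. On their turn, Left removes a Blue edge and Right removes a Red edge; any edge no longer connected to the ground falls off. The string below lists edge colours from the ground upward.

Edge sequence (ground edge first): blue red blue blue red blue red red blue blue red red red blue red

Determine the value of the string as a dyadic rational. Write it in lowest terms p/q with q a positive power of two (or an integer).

13509/16384

g(b) = { 0 | — } so 1
g(br) = { 0 | 1 } so 1/2
g(brb) = { 0, 1/2 | 1 } so 3/4
g(brbb) = { 0, 1/2, 3/4 | 1 } so 7/8
g(brbbr) = { 0, 1/2, 3/4 | 7/8, 1 } so 13/16
g(brbbrb) = { 0, 1/2, 3/4, 13/16 | 7/8, 1 } so 27/32
g(brbbrbr) = { 0, 1/2, 3/4, 13/16 | 27/32, 7/8, 1 } so 53/64
g(brbbrbrr) = { 0, 1/2, 3/4, 13/16 | 53/64, 27/32, 7/8, 1 } so 105/128
g(brbbrbrrb) = { 0, 1/2, 3/4, 13/16, 105/128 | 53/64, 27/32, 7/8, 1 } so 211/256
g(brbbrbrrbb) = { 0, 1/2, 3/4, 13/16, 105/128, 211/256 | 53/64, 27/32, 7/8, 1 } so 423/512
g(brbbrbrrbbr) = { 0, 1/2, 3/4, 13/16, 105/128, 211/256 | 423/512, 53/64, 27/32, 7/8, 1 } so 845/1024
g(brbbrbrrbbrr) = { 0, 1/2, 3/4, 13/16, 105/128, 211/256 | 845/1024, 423/512, 53/64, 27/32, 7/8, 1 } so 1689/2048
g(brbbrbrrbbrrr) = { 0, 1/2, 3/4, 13/16, 105/128, 211/256 | 1689/2048, 845/1024, 423/512, 53/64, 27/32, 7/8, 1 } so 3377/4096
g(brbbrbrrbbrrrb) = { 0, 1/2, 3/4, 13/16, 105/128, 211/256, 3377/4096 | 1689/2048, 845/1024, 423/512, 53/64, 27/32, 7/8, 1 } so 6755/8192
g(brbbrbrrbbrrrbr) = { 0, 1/2, 3/4, 13/16, 105/128, 211/256, 3377/4096 | 6755/8192, 1689/2048, 845/1024, 423/512, 53/64, 27/32, 7/8, 1 } so 13509/16384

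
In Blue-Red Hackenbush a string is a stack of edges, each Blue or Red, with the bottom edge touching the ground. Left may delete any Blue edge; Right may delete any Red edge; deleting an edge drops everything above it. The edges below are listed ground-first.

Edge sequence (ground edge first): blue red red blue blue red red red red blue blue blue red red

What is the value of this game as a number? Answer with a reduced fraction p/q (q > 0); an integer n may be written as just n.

3129/8192

Prefix values for blue red red blue blue red red red red blue blue blue red red via {L|R} + simplicity:
b: Left { 0 }, Right { ∅ } — simplest 1
br: Left { 0 }, Right { 1 } — simplest 1/2
brr: Left { 0 }, Right { 1/2; 1 } — simplest 1/4
brrb: Left { 0; 1/4 }, Right { 1/2; 1 } — simplest 3/8
brrbb: Left { 0; 1/4; 3/8 }, Right { 1/2; 1 } — simplest 7/16
brrbbr: Left { 0; 1/4; 3/8 }, Right { 7/16; 1/2; 1 } — simplest 13/32
brrbbrr: Left { 0; 1/4; 3/8 }, Right { 13/32; 7/16; 1/2; 1 } — simplest 25/64
brrbbrrr: Left { 0; 1/4; 3/8 }, Right { 25/64; 13/32; 7/16; 1/2; 1 } — simplest 49/128
brrbbrrrr: Left { 0; 1/4; 3/8 }, Right { 49/128; 25/64; 13/32; 7/16; 1/2; 1 } — simplest 97/256
brrbbrrrrb: Left { 0; 1/4; 3/8; 97/256 }, Right { 49/128; 25/64; 13/32; 7/16; 1/2; 1 } — simplest 195/512
brrbbrrrrbb: Left { 0; 1/4; 3/8; 97/256; 195/512 }, Right { 49/128; 25/64; 13/32; 7/16; 1/2; 1 } — simplest 391/1024
brrbbrrrrbbb: Left { 0; 1/4; 3/8; 97/256; 195/512; 391/1024 }, Right { 49/128; 25/64; 13/32; 7/16; 1/2; 1 } — simplest 783/2048
brrbbrrrrbbbr: Left { 0; 1/4; 3/8; 97/256; 195/512; 391/1024 }, Right { 783/2048; 49/128; 25/64; 13/32; 7/16; 1/2; 1 } — simplest 1565/4096
brrbbrrrrbbbrr: Left { 0; 1/4; 3/8; 97/256; 195/512; 391/1024 }, Right { 1565/4096; 783/2048; 49/128; 25/64; 13/32; 7/16; 1/2; 1 } — simplest 3129/8192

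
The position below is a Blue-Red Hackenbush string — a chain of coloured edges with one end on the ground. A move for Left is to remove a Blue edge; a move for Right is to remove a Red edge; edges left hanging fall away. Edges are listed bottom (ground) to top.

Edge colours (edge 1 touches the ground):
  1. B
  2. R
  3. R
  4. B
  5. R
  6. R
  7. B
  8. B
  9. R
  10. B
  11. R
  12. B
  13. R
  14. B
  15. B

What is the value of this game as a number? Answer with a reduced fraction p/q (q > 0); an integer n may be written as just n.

Build val(s[:k]) for k = 1..15, string s = B R R B R R B B R B R B R B B.
1 of 15 · B · max L 0 · min R +∞ -> 1
2 of 15 · BR · max L 0 · min R 1 -> 1/2
3 of 15 · BRR · max L 0 · min R 1/2 -> 1/4
4 of 15 · BRRB · max L 1/4 · min R 1/2 -> 3/8
5 of 15 · BRRBR · max L 1/4 · min R 3/8 -> 5/16
6 of 15 · BRRBRR · max L 1/4 · min R 5/16 -> 9/32
7 of 15 · BRRBRRB · max L 9/32 · min R 5/16 -> 19/64
8 of 15 · BRRBRRBB · max L 19/64 · min R 5/16 -> 39/128
9 of 15 · BRRBRRBBR · max L 19/64 · min R 39/128 -> 77/256
10 of 15 · BRRBRRBBRB · max L 77/256 · min R 39/128 -> 155/512
11 of 15 · BRRBRRBBRBR · max L 77/256 · min R 155/512 -> 309/1024
12 of 15 · BRRBRRBBRBRB · max L 309/1024 · min R 155/512 -> 619/2048
13 of 15 · BRRBRRBBRBRBR · max L 309/1024 · min R 619/2048 -> 1237/4096
14 of 15 · BRRBRRBBRBRBRB · max L 1237/4096 · min R 619/2048 -> 2475/8192
15 of 15 · BRRBRRBBRBRBRBB · max L 2475/8192 · min R 619/2048 -> 4951/16384

4951/16384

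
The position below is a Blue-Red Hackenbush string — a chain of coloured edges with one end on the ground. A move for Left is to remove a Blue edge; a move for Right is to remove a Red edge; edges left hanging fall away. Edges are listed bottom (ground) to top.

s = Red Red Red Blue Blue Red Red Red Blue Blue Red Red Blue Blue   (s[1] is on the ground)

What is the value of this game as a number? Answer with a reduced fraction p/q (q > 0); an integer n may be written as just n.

-5017/2048

Prefix values for Red Red Red Blue Blue Red Red Red Blue Blue Red Red Blue Blue via {L|R} + simplicity:
g(R) = {  | 0 } so -1
g(RR) = {  | -1, 0 } so -2
g(RRR) = {  | -2, -1, 0 } so -3
g(RRRB) = { -3 | -2, -1, 0 } so -5/2
g(RRRBB) = { -3, -5/2 | -2, -1, 0 } so -9/4
g(RRRBBR) = { -3, -5/2 | -9/4, -2, -1, 0 } so -19/8
g(RRRBBRR) = { -3, -5/2 | -19/8, -9/4, -2, -1, 0 } so -39/16
g(RRRBBRRR) = { -3, -5/2 | -39/16, -19/8, -9/4, -2, -1, 0 } so -79/32
g(RRRBBRRRB) = { -3, -5/2, -79/32 | -39/16, -19/8, -9/4, -2, -1, 0 } so -157/64
g(RRRBBRRRBB) = { -3, -5/2, -79/32, -157/64 | -39/16, -19/8, -9/4, -2, -1, 0 } so -313/128
g(RRRBBRRRBBR) = { -3, -5/2, -79/32, -157/64 | -313/128, -39/16, -19/8, -9/4, -2, -1, 0 } so -627/256
g(RRRBBRRRBBRR) = { -3, -5/2, -79/32, -157/64 | -627/256, -313/128, -39/16, -19/8, -9/4, -2, -1, 0 } so -1255/512
g(RRRBBRRRBBRRB) = { -3, -5/2, -79/32, -157/64, -1255/512 | -627/256, -313/128, -39/16, -19/8, -9/4, -2, -1, 0 } so -2509/1024
g(RRRBBRRRBBRRBB) = { -3, -5/2, -79/32, -157/64, -1255/512, -2509/1024 | -627/256, -313/128, -39/16, -19/8, -9/4, -2, -1, 0 } so -5017/2048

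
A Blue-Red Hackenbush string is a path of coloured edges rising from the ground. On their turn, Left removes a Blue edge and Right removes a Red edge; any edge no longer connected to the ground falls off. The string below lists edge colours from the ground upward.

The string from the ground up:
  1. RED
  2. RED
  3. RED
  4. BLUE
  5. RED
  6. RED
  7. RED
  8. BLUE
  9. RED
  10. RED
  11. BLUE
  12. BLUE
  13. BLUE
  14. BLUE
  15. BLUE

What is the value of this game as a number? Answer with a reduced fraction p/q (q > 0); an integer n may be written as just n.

-11969/4096

Build val(s[:k]) for k = 1..15, string s = RED RED RED BLUE RED RED RED BLUE RED RED BLUE BLUE BLUE BLUE BLUE.
edge 1 of 15 (RED): { — | 0 } → -1
edge 2 of 15 (RED): { — | -1; 0 } → -2
edge 3 of 15 (RED): { — | -2; -1; 0 } → -3
edge 4 of 15 (BLUE): { -3 | -2; -1; 0 } → -5/2
edge 5 of 15 (RED): { -3 | -5/2; -2; -1; 0 } → -11/4
edge 6 of 15 (RED): { -3 | -11/4; -5/2; -2; -1; 0 } → -23/8
edge 7 of 15 (RED): { -3 | -23/8; -11/4; -5/2; -2; -1; 0 } → -47/16
edge 8 of 15 (BLUE): { -3; -47/16 | -23/8; -11/4; -5/2; -2; -1; 0 } → -93/32
edge 9 of 15 (RED): { -3; -47/16 | -93/32; -23/8; -11/4; -5/2; -2; -1; 0 } → -187/64
edge 10 of 15 (RED): { -3; -47/16 | -187/64; -93/32; -23/8; -11/4; -5/2; -2; -1; 0 } → -375/128
edge 11 of 15 (BLUE): { -3; -47/16; -375/128 | -187/64; -93/32; -23/8; -11/4; -5/2; -2; -1; 0 } → -749/256
edge 12 of 15 (BLUE): { -3; -47/16; -375/128; -749/256 | -187/64; -93/32; -23/8; -11/4; -5/2; -2; -1; 0 } → -1497/512
edge 13 of 15 (BLUE): { -3; -47/16; -375/128; -749/256; -1497/512 | -187/64; -93/32; -23/8; -11/4; -5/2; -2; -1; 0 } → -2993/1024
edge 14 of 15 (BLUE): { -3; -47/16; -375/128; -749/256; -1497/512; -2993/1024 | -187/64; -93/32; -23/8; -11/4; -5/2; -2; -1; 0 } → -5985/2048
edge 15 of 15 (BLUE): { -3; -47/16; -375/128; -749/256; -1497/512; -2993/1024; -5985/2048 | -187/64; -93/32; -23/8; -11/4; -5/2; -2; -1; 0 } → -11969/4096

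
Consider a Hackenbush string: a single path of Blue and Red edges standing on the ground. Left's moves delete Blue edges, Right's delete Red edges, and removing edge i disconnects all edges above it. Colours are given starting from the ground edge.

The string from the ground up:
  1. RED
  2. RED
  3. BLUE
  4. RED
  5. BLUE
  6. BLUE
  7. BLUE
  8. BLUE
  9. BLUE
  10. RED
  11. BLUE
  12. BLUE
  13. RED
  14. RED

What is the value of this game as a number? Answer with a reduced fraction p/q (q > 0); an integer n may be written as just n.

-6183/4096

value(R) = { none | 0 } ⇒ -1
value(RR) = { none | -1,0 } ⇒ -2
value(RRB) = { -2 | -1,0 } ⇒ -3/2
value(RRBR) = { -2 | -3/2,-1,0 } ⇒ -7/4
value(RRBRB) = { -2,-7/4 | -3/2,-1,0 } ⇒ -13/8
value(RRBRBB) = { -2,-7/4,-13/8 | -3/2,-1,0 } ⇒ -25/16
value(RRBRBBB) = { -2,-7/4,-13/8,-25/16 | -3/2,-1,0 } ⇒ -49/32
value(RRBRBBBB) = { -2,-7/4,-13/8,-25/16,-49/32 | -3/2,-1,0 } ⇒ -97/64
value(RRBRBBBBB) = { -2,-7/4,-13/8,-25/16,-49/32,-97/64 | -3/2,-1,0 } ⇒ -193/128
value(RRBRBBBBBR) = { -2,-7/4,-13/8,-25/16,-49/32,-97/64 | -193/128,-3/2,-1,0 } ⇒ -387/256
value(RRBRBBBBBRB) = { -2,-7/4,-13/8,-25/16,-49/32,-97/64,-387/256 | -193/128,-3/2,-1,0 } ⇒ -773/512
value(RRBRBBBBBRBB) = { -2,-7/4,-13/8,-25/16,-49/32,-97/64,-387/256,-773/512 | -193/128,-3/2,-1,0 } ⇒ -1545/1024
value(RRBRBBBBBRBBR) = { -2,-7/4,-13/8,-25/16,-49/32,-97/64,-387/256,-773/512 | -1545/1024,-193/128,-3/2,-1,0 } ⇒ -3091/2048
value(RRBRBBBBBRBBRR) = { -2,-7/4,-13/8,-25/16,-49/32,-97/64,-387/256,-773/512 | -3091/2048,-1545/1024,-193/128,-3/2,-1,0 } ⇒ -6183/4096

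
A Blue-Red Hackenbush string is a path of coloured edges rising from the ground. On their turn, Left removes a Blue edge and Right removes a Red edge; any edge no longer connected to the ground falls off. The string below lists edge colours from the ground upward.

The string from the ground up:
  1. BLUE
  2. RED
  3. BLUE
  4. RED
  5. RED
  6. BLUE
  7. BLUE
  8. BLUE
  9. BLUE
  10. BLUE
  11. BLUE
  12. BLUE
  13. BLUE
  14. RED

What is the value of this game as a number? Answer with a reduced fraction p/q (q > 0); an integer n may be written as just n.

v_1 [B]  L=[0]  R=[·]  gives 1
v_2 [BR]  L=[0]  R=[1]  gives 1/2
v_3 [BRB]  L=[0 1/2]  R=[1]  gives 3/4
v_4 [BRBR]  L=[0 1/2]  R=[3/4 1]  gives 5/8
v_5 [BRBRR]  L=[0 1/2]  R=[5/8 3/4 1]  gives 9/16
v_6 [BRBRRB]  L=[0 1/2 9/16]  R=[5/8 3/4 1]  gives 19/32
v_7 [BRBRRBB]  L=[0 1/2 9/16 19/32]  R=[5/8 3/4 1]  gives 39/64
v_8 [BRBRRBBB]  L=[0 1/2 9/16 19/32 39/64]  R=[5/8 3/4 1]  gives 79/128
v_9 [BRBRRBBBB]  L=[0 1/2 9/16 19/32 39/64 79/128]  R=[5/8 3/4 1]  gives 159/256
v_10 [BRBRRBBBBB]  L=[0 1/2 9/16 19/32 39/64 79/128 159/256]  R=[5/8 3/4 1]  gives 319/512
v_11 [BRBRRBBBBBB]  L=[0 1/2 9/16 19/32 39/64 79/128 159/256 319/512]  R=[5/8 3/4 1]  gives 639/1024
v_12 [BRBRRBBBBBBB]  L=[0 1/2 9/16 19/32 39/64 79/128 159/256 319/512 639/1024]  R=[5/8 3/4 1]  gives 1279/2048
v_13 [BRBRRBBBBBBBB]  L=[0 1/2 9/16 19/32 39/64 79/128 159/256 319/512 639/1024 1279/2048]  R=[5/8 3/4 1]  gives 2559/4096
v_14 [BRBRRBBBBBBBBR]  L=[0 1/2 9/16 19/32 39/64 79/128 159/256 319/512 639/1024 1279/2048]  R=[2559/4096 5/8 3/4 1]  gives 5117/8192

5117/8192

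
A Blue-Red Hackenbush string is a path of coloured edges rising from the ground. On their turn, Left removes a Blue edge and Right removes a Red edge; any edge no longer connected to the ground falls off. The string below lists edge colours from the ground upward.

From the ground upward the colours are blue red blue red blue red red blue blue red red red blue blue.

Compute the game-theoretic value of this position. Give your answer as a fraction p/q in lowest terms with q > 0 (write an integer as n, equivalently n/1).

5319/8192

Recurse on prefixes of the 14-edge string blue red blue red blue red red blue blue red red red blue blue:
b: Left { 0 }, Right { · } = simplest 1
br: Left { 0 }, Right { 1 } = simplest 1/2
brb: Left { 0; 1/2 }, Right { 1 } = simplest 3/4
brbr: Left { 0; 1/2 }, Right { 3/4; 1 } = simplest 5/8
brbrb: Left { 0; 1/2; 5/8 }, Right { 3/4; 1 } = simplest 11/16
brbrbr: Left { 0; 1/2; 5/8 }, Right { 11/16; 3/4; 1 } = simplest 21/32
brbrbrr: Left { 0; 1/2; 5/8 }, Right { 21/32; 11/16; 3/4; 1 } = simplest 41/64
brbrbrrb: Left { 0; 1/2; 5/8; 41/64 }, Right { 21/32; 11/16; 3/4; 1 } = simplest 83/128
brbrbrrbb: Left { 0; 1/2; 5/8; 41/64; 83/128 }, Right { 21/32; 11/16; 3/4; 1 } = simplest 167/256
brbrbrrbbr: Left { 0; 1/2; 5/8; 41/64; 83/128 }, Right { 167/256; 21/32; 11/16; 3/4; 1 } = simplest 333/512
brbrbrrbbrr: Left { 0; 1/2; 5/8; 41/64; 83/128 }, Right { 333/512; 167/256; 21/32; 11/16; 3/4; 1 } = simplest 665/1024
brbrbrrbbrrr: Left { 0; 1/2; 5/8; 41/64; 83/128 }, Right { 665/1024; 333/512; 167/256; 21/32; 11/16; 3/4; 1 } = simplest 1329/2048
brbrbrrbbrrrb: Left { 0; 1/2; 5/8; 41/64; 83/128; 1329/2048 }, Right { 665/1024; 333/512; 167/256; 21/32; 11/16; 3/4; 1 } = simplest 2659/4096
brbrbrrbbrrrbb: Left { 0; 1/2; 5/8; 41/64; 83/128; 1329/2048; 2659/4096 }, Right { 665/1024; 333/512; 167/256; 21/32; 11/16; 3/4; 1 } = simplest 5319/8192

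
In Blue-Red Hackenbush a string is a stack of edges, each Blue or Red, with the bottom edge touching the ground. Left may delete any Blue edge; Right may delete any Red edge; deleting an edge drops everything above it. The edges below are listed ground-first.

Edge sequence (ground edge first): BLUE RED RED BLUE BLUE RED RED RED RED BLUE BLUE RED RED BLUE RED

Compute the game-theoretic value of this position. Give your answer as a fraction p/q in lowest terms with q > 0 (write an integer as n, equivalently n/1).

6245/16384

B: Left { 0 }, Right { (no moves) } so simplest 1
BR: Left { 0 }, Right { 1 } so simplest 1/2
BRR: Left { 0 }, Right { 1/2, 1 } so simplest 1/4
BRRB: Left { 0, 1/4 }, Right { 1/2, 1 } so simplest 3/8
BRRBB: Left { 0, 1/4, 3/8 }, Right { 1/2, 1 } so simplest 7/16
BRRBBR: Left { 0, 1/4, 3/8 }, Right { 7/16, 1/2, 1 } so simplest 13/32
BRRBBRR: Left { 0, 1/4, 3/8 }, Right { 13/32, 7/16, 1/2, 1 } so simplest 25/64
BRRBBRRR: Left { 0, 1/4, 3/8 }, Right { 25/64, 13/32, 7/16, 1/2, 1 } so simplest 49/128
BRRBBRRRR: Left { 0, 1/4, 3/8 }, Right { 49/128, 25/64, 13/32, 7/16, 1/2, 1 } so simplest 97/256
BRRBBRRRRB: Left { 0, 1/4, 3/8, 97/256 }, Right { 49/128, 25/64, 13/32, 7/16, 1/2, 1 } so simplest 195/512
BRRBBRRRRBB: Left { 0, 1/4, 3/8, 97/256, 195/512 }, Right { 49/128, 25/64, 13/32, 7/16, 1/2, 1 } so simplest 391/1024
BRRBBRRRRBBR: Left { 0, 1/4, 3/8, 97/256, 195/512 }, Right { 391/1024, 49/128, 25/64, 13/32, 7/16, 1/2, 1 } so simplest 781/2048
BRRBBRRRRBBRR: Left { 0, 1/4, 3/8, 97/256, 195/512 }, Right { 781/2048, 391/1024, 49/128, 25/64, 13/32, 7/16, 1/2, 1 } so simplest 1561/4096
BRRBBRRRRBBRRB: Left { 0, 1/4, 3/8, 97/256, 195/512, 1561/4096 }, Right { 781/2048, 391/1024, 49/128, 25/64, 13/32, 7/16, 1/2, 1 } so simplest 3123/8192
BRRBBRRRRBBRRBR: Left { 0, 1/4, 3/8, 97/256, 195/512, 1561/4096 }, Right { 3123/8192, 781/2048, 391/1024, 49/128, 25/64, 13/32, 7/16, 1/2, 1 } so simplest 6245/16384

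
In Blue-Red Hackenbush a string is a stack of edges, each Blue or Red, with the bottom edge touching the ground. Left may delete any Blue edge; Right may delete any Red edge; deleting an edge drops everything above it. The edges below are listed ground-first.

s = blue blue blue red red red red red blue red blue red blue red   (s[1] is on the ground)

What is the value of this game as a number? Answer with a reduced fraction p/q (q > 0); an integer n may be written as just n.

b: Left { 0 }, Right { · } — simplest 1
bb: Left { 0 1 }, Right { · } — simplest 2
bbb: Left { 0 1 2 }, Right { · } — simplest 3
bbbr: Left { 0 1 2 }, Right { 3 } — simplest 5/2
bbbrr: Left { 0 1 2 }, Right { 5/2 3 } — simplest 9/4
bbbrrr: Left { 0 1 2 }, Right { 9/4 5/2 3 } — simplest 17/8
bbbrrrr: Left { 0 1 2 }, Right { 17/8 9/4 5/2 3 } — simplest 33/16
bbbrrrrr: Left { 0 1 2 }, Right { 33/16 17/8 9/4 5/2 3 } — simplest 65/32
bbbrrrrrb: Left { 0 1 2 65/32 }, Right { 33/16 17/8 9/4 5/2 3 } — simplest 131/64
bbbrrrrrbr: Left { 0 1 2 65/32 }, Right { 131/64 33/16 17/8 9/4 5/2 3 } — simplest 261/128
bbbrrrrrbrb: Left { 0 1 2 65/32 261/128 }, Right { 131/64 33/16 17/8 9/4 5/2 3 } — simplest 523/256
bbbrrrrrbrbr: Left { 0 1 2 65/32 261/128 }, Right { 523/256 131/64 33/16 17/8 9/4 5/2 3 } — simplest 1045/512
bbbrrrrrbrbrb: Left { 0 1 2 65/32 261/128 1045/512 }, Right { 523/256 131/64 33/16 17/8 9/4 5/2 3 } — simplest 2091/1024
bbbrrrrrbrbrbr: Left { 0 1 2 65/32 261/128 1045/512 }, Right { 2091/1024 523/256 131/64 33/16 17/8 9/4 5/2 3 } — simplest 4181/2048

4181/2048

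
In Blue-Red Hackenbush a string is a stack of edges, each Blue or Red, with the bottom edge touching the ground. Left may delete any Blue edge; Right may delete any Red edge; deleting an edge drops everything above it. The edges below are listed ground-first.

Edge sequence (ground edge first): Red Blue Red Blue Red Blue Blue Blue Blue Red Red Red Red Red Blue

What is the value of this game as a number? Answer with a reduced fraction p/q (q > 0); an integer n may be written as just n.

Build v(s[:k]) for k = 1..15, string s = Red Blue Red Blue Red Blue Blue Blue Blue Red Red Red Red Red Blue.
R: Left { none }, Right { 0 } -> simplest -1
RB: Left { -1 }, Right { 0 } -> simplest -1/2
RBR: Left { -1 }, Right { -1/2; 0 } -> simplest -3/4
RBRB: Left { -1; -3/4 }, Right { -1/2; 0 } -> simplest -5/8
RBRBR: Left { -1; -3/4 }, Right { -5/8; -1/2; 0 } -> simplest -11/16
RBRBRB: Left { -1; -3/4; -11/16 }, Right { -5/8; -1/2; 0 } -> simplest -21/32
RBRBRBB: Left { -1; -3/4; -11/16; -21/32 }, Right { -5/8; -1/2; 0 } -> simplest -41/64
RBRBRBBB: Left { -1; -3/4; -11/16; -21/32; -41/64 }, Right { -5/8; -1/2; 0 } -> simplest -81/128
RBRBRBBBB: Left { -1; -3/4; -11/16; -21/32; -41/64; -81/128 }, Right { -5/8; -1/2; 0 } -> simplest -161/256
RBRBRBBBBR: Left { -1; -3/4; -11/16; -21/32; -41/64; -81/128 }, Right { -161/256; -5/8; -1/2; 0 } -> simplest -323/512
RBRBRBBBBRR: Left { -1; -3/4; -11/16; -21/32; -41/64; -81/128 }, Right { -323/512; -161/256; -5/8; -1/2; 0 } -> simplest -647/1024
RBRBRBBBBRRR: Left { -1; -3/4; -11/16; -21/32; -41/64; -81/128 }, Right { -647/1024; -323/512; -161/256; -5/8; -1/2; 0 } -> simplest -1295/2048
RBRBRBBBBRRRR: Left { -1; -3/4; -11/16; -21/32; -41/64; -81/128 }, Right { -1295/2048; -647/1024; -323/512; -161/256; -5/8; -1/2; 0 } -> simplest -2591/4096
RBRBRBBBBRRRRR: Left { -1; -3/4; -11/16; -21/32; -41/64; -81/128 }, Right { -2591/4096; -1295/2048; -647/1024; -323/512; -161/256; -5/8; -1/2; 0 } -> simplest -5183/8192
RBRBRBBBBRRRRRB: Left { -1; -3/4; -11/16; -21/32; -41/64; -81/128; -5183/8192 }, Right { -2591/4096; -1295/2048; -647/1024; -323/512; -161/256; -5/8; -1/2; 0 } -> simplest -10365/16384

-10365/16384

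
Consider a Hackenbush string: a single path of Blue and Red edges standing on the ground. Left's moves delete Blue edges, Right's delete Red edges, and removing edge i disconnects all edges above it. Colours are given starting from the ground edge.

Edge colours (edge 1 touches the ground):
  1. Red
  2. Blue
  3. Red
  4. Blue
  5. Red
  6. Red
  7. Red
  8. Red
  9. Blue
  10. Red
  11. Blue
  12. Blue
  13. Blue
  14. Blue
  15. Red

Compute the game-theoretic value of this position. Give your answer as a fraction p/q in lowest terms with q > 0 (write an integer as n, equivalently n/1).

Recurse on prefixes of the 15-edge string Red Blue Red Blue Red Red Red Red Blue Red Blue Blue Blue Blue Red:
R: Left { (no moves) }, Right { 0 } → simplest -1
RB: Left { -1 }, Right { 0 } → simplest -1/2
RBR: Left { -1 }, Right { -1/2; 0 } → simplest -3/4
RBRB: Left { -1; -3/4 }, Right { -1/2; 0 } → simplest -5/8
RBRBR: Left { -1; -3/4 }, Right { -5/8; -1/2; 0 } → simplest -11/16
RBRBRR: Left { -1; -3/4 }, Right { -11/16; -5/8; -1/2; 0 } → simplest -23/32
RBRBRRR: Left { -1; -3/4 }, Right { -23/32; -11/16; -5/8; -1/2; 0 } → simplest -47/64
RBRBRRRR: Left { -1; -3/4 }, Right { -47/64; -23/32; -11/16; -5/8; -1/2; 0 } → simplest -95/128
RBRBRRRRB: Left { -1; -3/4; -95/128 }, Right { -47/64; -23/32; -11/16; -5/8; -1/2; 0 } → simplest -189/256
RBRBRRRRBR: Left { -1; -3/4; -95/128 }, Right { -189/256; -47/64; -23/32; -11/16; -5/8; -1/2; 0 } → simplest -379/512
RBRBRRRRBRB: Left { -1; -3/4; -95/128; -379/512 }, Right { -189/256; -47/64; -23/32; -11/16; -5/8; -1/2; 0 } → simplest -757/1024
RBRBRRRRBRBB: Left { -1; -3/4; -95/128; -379/512; -757/1024 }, Right { -189/256; -47/64; -23/32; -11/16; -5/8; -1/2; 0 } → simplest -1513/2048
RBRBRRRRBRBBB: Left { -1; -3/4; -95/128; -379/512; -757/1024; -1513/2048 }, Right { -189/256; -47/64; -23/32; -11/16; -5/8; -1/2; 0 } → simplest -3025/4096
RBRBRRRRBRBBBB: Left { -1; -3/4; -95/128; -379/512; -757/1024; -1513/2048; -3025/4096 }, Right { -189/256; -47/64; -23/32; -11/16; -5/8; -1/2; 0 } → simplest -6049/8192
RBRBRRRRBRBBBBR: Left { -1; -3/4; -95/128; -379/512; -757/1024; -1513/2048; -3025/4096 }, Right { -6049/8192; -189/256; -47/64; -23/32; -11/16; -5/8; -1/2; 0 } → simplest -12099/16384

-12099/16384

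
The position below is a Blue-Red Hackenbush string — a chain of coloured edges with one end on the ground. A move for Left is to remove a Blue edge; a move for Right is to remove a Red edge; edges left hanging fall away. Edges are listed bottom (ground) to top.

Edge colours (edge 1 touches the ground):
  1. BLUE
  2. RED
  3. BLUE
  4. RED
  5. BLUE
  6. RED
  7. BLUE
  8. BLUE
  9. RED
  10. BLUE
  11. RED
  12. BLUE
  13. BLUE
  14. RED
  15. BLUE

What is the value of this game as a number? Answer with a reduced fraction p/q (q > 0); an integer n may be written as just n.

11099/16384

step 1: add BLUE to get B; options L={ 0 } R={ (no moves) } so 1
step 2: add RED to get BR; options L={ 0 } R={ 1 } so 1/2
step 3: add BLUE to get BRB; options L={ 0,1/2 } R={ 1 } so 3/4
step 4: add RED to get BRBR; options L={ 0,1/2 } R={ 3/4,1 } so 5/8
step 5: add BLUE to get BRBRB; options L={ 0,1/2,5/8 } R={ 3/4,1 } so 11/16
step 6: add RED to get BRBRBR; options L={ 0,1/2,5/8 } R={ 11/16,3/4,1 } so 21/32
step 7: add BLUE to get BRBRBRB; options L={ 0,1/2,5/8,21/32 } R={ 11/16,3/4,1 } so 43/64
step 8: add BLUE to get BRBRBRBB; options L={ 0,1/2,5/8,21/32,43/64 } R={ 11/16,3/4,1 } so 87/128
step 9: add RED to get BRBRBRBBR; options L={ 0,1/2,5/8,21/32,43/64 } R={ 87/128,11/16,3/4,1 } so 173/256
step 10: add BLUE to get BRBRBRBBRB; options L={ 0,1/2,5/8,21/32,43/64,173/256 } R={ 87/128,11/16,3/4,1 } so 347/512
step 11: add RED to get BRBRBRBBRBR; options L={ 0,1/2,5/8,21/32,43/64,173/256 } R={ 347/512,87/128,11/16,3/4,1 } so 693/1024
step 12: add BLUE to get BRBRBRBBRBRB; options L={ 0,1/2,5/8,21/32,43/64,173/256,693/1024 } R={ 347/512,87/128,11/16,3/4,1 } so 1387/2048
step 13: add BLUE to get BRBRBRBBRBRBB; options L={ 0,1/2,5/8,21/32,43/64,173/256,693/1024,1387/2048 } R={ 347/512,87/128,11/16,3/4,1 } so 2775/4096
step 14: add RED to get BRBRBRBBRBRBBR; options L={ 0,1/2,5/8,21/32,43/64,173/256,693/1024,1387/2048 } R={ 2775/4096,347/512,87/128,11/16,3/4,1 } so 5549/8192
step 15: add BLUE to get BRBRBRBBRBRBBRB; options L={ 0,1/2,5/8,21/32,43/64,173/256,693/1024,1387/2048,5549/8192 } R={ 2775/4096,347/512,87/128,11/16,3/4,1 } so 11099/16384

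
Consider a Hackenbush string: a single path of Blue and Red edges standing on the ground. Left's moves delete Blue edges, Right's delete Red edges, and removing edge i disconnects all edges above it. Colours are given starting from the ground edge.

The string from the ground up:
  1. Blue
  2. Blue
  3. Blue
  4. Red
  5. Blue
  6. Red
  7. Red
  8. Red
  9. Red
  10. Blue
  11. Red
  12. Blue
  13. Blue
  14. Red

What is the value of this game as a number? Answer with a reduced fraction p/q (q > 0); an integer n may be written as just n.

Build v(s[:k]) for k = 1..14, string s = Blue Blue Blue Red Blue Red Red Red Red Blue Red Blue Blue Red.
edge 1 of 14 (Blue): { 0 | none } gives 1
edge 2 of 14 (Blue): { 0 1 | none } gives 2
edge 3 of 14 (Blue): { 0 1 2 | none } gives 3
edge 4 of 14 (Red): { 0 1 2 | 3 } gives 5/2
edge 5 of 14 (Blue): { 0 1 2 5/2 | 3 } gives 11/4
edge 6 of 14 (Red): { 0 1 2 5/2 | 11/4 3 } gives 21/8
edge 7 of 14 (Red): { 0 1 2 5/2 | 21/8 11/4 3 } gives 41/16
edge 8 of 14 (Red): { 0 1 2 5/2 | 41/16 21/8 11/4 3 } gives 81/32
edge 9 of 14 (Red): { 0 1 2 5/2 | 81/32 41/16 21/8 11/4 3 } gives 161/64
edge 10 of 14 (Blue): { 0 1 2 5/2 161/64 | 81/32 41/16 21/8 11/4 3 } gives 323/128
edge 11 of 14 (Red): { 0 1 2 5/2 161/64 | 323/128 81/32 41/16 21/8 11/4 3 } gives 645/256
edge 12 of 14 (Blue): { 0 1 2 5/2 161/64 645/256 | 323/128 81/32 41/16 21/8 11/4 3 } gives 1291/512
edge 13 of 14 (Blue): { 0 1 2 5/2 161/64 645/256 1291/512 | 323/128 81/32 41/16 21/8 11/4 3 } gives 2583/1024
edge 14 of 14 (Red): { 0 1 2 5/2 161/64 645/256 1291/512 | 2583/1024 323/128 81/32 41/16 21/8 11/4 3 } gives 5165/2048

5165/2048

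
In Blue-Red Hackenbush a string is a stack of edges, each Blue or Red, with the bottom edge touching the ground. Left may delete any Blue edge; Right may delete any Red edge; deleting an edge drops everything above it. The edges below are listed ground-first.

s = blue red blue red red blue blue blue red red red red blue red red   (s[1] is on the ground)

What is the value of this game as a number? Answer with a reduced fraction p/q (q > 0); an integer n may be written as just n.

Recurse on prefixes of the 15-edge string blue red blue red red blue blue blue red red red red blue red red:
edge 1 of 15 (blue): { 0 | — } → 1
edge 2 of 15 (red): { 0 | 1 } → 1/2
edge 3 of 15 (blue): { 0; 1/2 | 1 } → 3/4
edge 4 of 15 (red): { 0; 1/2 | 3/4; 1 } → 5/8
edge 5 of 15 (red): { 0; 1/2 | 5/8; 3/4; 1 } → 9/16
edge 6 of 15 (blue): { 0; 1/2; 9/16 | 5/8; 3/4; 1 } → 19/32
edge 7 of 15 (blue): { 0; 1/2; 9/16; 19/32 | 5/8; 3/4; 1 } → 39/64
edge 8 of 15 (blue): { 0; 1/2; 9/16; 19/32; 39/64 | 5/8; 3/4; 1 } → 79/128
edge 9 of 15 (red): { 0; 1/2; 9/16; 19/32; 39/64 | 79/128; 5/8; 3/4; 1 } → 157/256
edge 10 of 15 (red): { 0; 1/2; 9/16; 19/32; 39/64 | 157/256; 79/128; 5/8; 3/4; 1 } → 313/512
edge 11 of 15 (red): { 0; 1/2; 9/16; 19/32; 39/64 | 313/512; 157/256; 79/128; 5/8; 3/4; 1 } → 625/1024
edge 12 of 15 (red): { 0; 1/2; 9/16; 19/32; 39/64 | 625/1024; 313/512; 157/256; 79/128; 5/8; 3/4; 1 } → 1249/2048
edge 13 of 15 (blue): { 0; 1/2; 9/16; 19/32; 39/64; 1249/2048 | 625/1024; 313/512; 157/256; 79/128; 5/8; 3/4; 1 } → 2499/4096
edge 14 of 15 (red): { 0; 1/2; 9/16; 19/32; 39/64; 1249/2048 | 2499/4096; 625/1024; 313/512; 157/256; 79/128; 5/8; 3/4; 1 } → 4997/8192
edge 15 of 15 (red): { 0; 1/2; 9/16; 19/32; 39/64; 1249/2048 | 4997/8192; 2499/4096; 625/1024; 313/512; 157/256; 79/128; 5/8; 3/4; 1 } → 9993/16384

9993/16384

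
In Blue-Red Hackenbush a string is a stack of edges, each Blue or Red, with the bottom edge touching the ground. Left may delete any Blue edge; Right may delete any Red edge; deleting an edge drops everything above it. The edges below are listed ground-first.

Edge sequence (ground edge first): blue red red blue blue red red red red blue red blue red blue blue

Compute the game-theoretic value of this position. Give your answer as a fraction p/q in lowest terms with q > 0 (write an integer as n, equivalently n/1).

g(b) = { 0 | (no moves) } so 1
g(br) = { 0 | 1 } so 1/2
g(brr) = { 0 | 1/2, 1 } so 1/4
g(brrb) = { 0, 1/4 | 1/2, 1 } so 3/8
g(brrbb) = { 0, 1/4, 3/8 | 1/2, 1 } so 7/16
g(brrbbr) = { 0, 1/4, 3/8 | 7/16, 1/2, 1 } so 13/32
g(brrbbrr) = { 0, 1/4, 3/8 | 13/32, 7/16, 1/2, 1 } so 25/64
g(brrbbrrr) = { 0, 1/4, 3/8 | 25/64, 13/32, 7/16, 1/2, 1 } so 49/128
g(brrbbrrrr) = { 0, 1/4, 3/8 | 49/128, 25/64, 13/32, 7/16, 1/2, 1 } so 97/256
g(brrbbrrrrb) = { 0, 1/4, 3/8, 97/256 | 49/128, 25/64, 13/32, 7/16, 1/2, 1 } so 195/512
g(brrbbrrrrbr) = { 0, 1/4, 3/8, 97/256 | 195/512, 49/128, 25/64, 13/32, 7/16, 1/2, 1 } so 389/1024
g(brrbbrrrrbrb) = { 0, 1/4, 3/8, 97/256, 389/1024 | 195/512, 49/128, 25/64, 13/32, 7/16, 1/2, 1 } so 779/2048
g(brrbbrrrrbrbr) = { 0, 1/4, 3/8, 97/256, 389/1024 | 779/2048, 195/512, 49/128, 25/64, 13/32, 7/16, 1/2, 1 } so 1557/4096
g(brrbbrrrrbrbrb) = { 0, 1/4, 3/8, 97/256, 389/1024, 1557/4096 | 779/2048, 195/512, 49/128, 25/64, 13/32, 7/16, 1/2, 1 } so 3115/8192
g(brrbbrrrrbrbrbb) = { 0, 1/4, 3/8, 97/256, 389/1024, 1557/4096, 3115/8192 | 779/2048, 195/512, 49/128, 25/64, 13/32, 7/16, 1/2, 1 } so 6231/16384

6231/16384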